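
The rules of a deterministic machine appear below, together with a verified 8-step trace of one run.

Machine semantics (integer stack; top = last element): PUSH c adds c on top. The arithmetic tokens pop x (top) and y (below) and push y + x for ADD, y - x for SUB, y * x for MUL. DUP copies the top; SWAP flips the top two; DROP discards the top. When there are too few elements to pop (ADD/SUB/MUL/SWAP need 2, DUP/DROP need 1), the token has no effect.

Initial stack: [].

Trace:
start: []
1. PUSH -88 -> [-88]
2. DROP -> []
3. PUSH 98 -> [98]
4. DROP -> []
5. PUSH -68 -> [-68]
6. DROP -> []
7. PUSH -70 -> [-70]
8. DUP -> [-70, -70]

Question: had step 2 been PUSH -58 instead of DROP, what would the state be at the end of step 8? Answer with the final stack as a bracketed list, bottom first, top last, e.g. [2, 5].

(re-executing from step 2 with the substitution; state before step 2: [-88])
2. PUSH -58 -> [-88, -58]
3. PUSH 98 -> [-88, -58, 98]
4. DROP -> [-88, -58]
5. PUSH -68 -> [-88, -58, -68]
6. DROP -> [-88, -58]
7. PUSH -70 -> [-88, -58, -70]
8. DUP -> [-88, -58, -70, -70]

[-88, -58, -70, -70]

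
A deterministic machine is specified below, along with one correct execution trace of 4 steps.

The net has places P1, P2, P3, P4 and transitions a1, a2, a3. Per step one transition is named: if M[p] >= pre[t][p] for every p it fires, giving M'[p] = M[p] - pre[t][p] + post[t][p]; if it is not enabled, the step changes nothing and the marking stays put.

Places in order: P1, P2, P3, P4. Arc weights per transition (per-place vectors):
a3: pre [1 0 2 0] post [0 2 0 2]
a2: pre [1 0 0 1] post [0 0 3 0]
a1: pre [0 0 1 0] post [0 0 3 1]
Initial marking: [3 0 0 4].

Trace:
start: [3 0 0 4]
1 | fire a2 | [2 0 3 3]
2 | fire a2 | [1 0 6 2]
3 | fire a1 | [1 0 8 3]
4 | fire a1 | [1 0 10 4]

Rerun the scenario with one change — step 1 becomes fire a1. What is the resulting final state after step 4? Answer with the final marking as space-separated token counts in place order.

2 0 7 5

(re-executing from step 1 with the substitution; state before step 1: [3 0 0 4])
1 | fire a1 | [3 0 0 4]
2 | fire a2 | [2 0 3 3]
3 | fire a1 | [2 0 5 4]
4 | fire a1 | [2 0 7 5]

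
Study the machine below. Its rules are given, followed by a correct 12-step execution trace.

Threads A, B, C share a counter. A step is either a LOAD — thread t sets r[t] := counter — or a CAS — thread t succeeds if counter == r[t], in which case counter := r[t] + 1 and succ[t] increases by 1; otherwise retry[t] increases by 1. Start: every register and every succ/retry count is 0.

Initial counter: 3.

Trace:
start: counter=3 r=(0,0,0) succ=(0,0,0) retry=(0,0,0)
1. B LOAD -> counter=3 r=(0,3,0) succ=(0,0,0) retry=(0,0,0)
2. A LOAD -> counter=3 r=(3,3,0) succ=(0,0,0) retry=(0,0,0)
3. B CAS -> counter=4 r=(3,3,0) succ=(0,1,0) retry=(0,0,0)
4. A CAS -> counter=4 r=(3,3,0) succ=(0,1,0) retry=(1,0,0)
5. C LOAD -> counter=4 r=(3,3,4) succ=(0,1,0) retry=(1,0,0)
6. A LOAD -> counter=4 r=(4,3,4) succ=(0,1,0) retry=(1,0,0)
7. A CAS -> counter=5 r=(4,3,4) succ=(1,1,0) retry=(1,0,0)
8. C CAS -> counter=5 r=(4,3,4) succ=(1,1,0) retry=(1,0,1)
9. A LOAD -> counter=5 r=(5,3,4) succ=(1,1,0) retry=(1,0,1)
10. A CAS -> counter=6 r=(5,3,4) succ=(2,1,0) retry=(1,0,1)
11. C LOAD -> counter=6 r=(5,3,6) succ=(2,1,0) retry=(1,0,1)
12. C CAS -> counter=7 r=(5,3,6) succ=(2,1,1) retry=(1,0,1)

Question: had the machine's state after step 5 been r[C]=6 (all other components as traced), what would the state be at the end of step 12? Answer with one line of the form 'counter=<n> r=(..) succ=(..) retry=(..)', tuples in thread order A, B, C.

state after step 5 := counter=4 r=(3,3,6) succ=(0,1,0) retry=(1,0,0)
6. A LOAD -> counter=4 r=(4,3,6) succ=(0,1,0) retry=(1,0,0)
7. A CAS -> counter=5 r=(4,3,6) succ=(1,1,0) retry=(1,0,0)
8. C CAS -> counter=5 r=(4,3,6) succ=(1,1,0) retry=(1,0,1)
9. A LOAD -> counter=5 r=(5,3,6) succ=(1,1,0) retry=(1,0,1)
10. A CAS -> counter=6 r=(5,3,6) succ=(2,1,0) retry=(1,0,1)
11. C LOAD -> counter=6 r=(5,3,6) succ=(2,1,0) retry=(1,0,1)
12. C CAS -> counter=7 r=(5,3,6) succ=(2,1,1) retry=(1,0,1)

counter=7 r=(5,3,6) succ=(2,1,1) retry=(1,0,1)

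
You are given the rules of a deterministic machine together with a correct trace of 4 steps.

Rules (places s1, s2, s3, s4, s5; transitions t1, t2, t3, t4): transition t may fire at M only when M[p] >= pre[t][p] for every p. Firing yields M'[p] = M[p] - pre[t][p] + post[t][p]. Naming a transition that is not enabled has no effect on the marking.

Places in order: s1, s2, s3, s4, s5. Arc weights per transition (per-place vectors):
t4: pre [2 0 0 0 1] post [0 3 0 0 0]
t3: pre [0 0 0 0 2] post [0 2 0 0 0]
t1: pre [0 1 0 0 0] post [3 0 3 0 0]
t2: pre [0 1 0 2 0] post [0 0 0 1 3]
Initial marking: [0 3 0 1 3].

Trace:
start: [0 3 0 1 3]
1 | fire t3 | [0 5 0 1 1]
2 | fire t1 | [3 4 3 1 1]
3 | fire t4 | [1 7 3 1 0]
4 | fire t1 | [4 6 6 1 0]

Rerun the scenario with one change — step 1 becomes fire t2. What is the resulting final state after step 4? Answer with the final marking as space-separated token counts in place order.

(re-executing from step 1 with the substitution; state before step 1: [0 3 0 1 3])
1 | fire t2 | [0 3 0 1 3]
2 | fire t1 | [3 2 3 1 3]
3 | fire t4 | [1 5 3 1 2]
4 | fire t1 | [4 4 6 1 2]

4 4 6 1 2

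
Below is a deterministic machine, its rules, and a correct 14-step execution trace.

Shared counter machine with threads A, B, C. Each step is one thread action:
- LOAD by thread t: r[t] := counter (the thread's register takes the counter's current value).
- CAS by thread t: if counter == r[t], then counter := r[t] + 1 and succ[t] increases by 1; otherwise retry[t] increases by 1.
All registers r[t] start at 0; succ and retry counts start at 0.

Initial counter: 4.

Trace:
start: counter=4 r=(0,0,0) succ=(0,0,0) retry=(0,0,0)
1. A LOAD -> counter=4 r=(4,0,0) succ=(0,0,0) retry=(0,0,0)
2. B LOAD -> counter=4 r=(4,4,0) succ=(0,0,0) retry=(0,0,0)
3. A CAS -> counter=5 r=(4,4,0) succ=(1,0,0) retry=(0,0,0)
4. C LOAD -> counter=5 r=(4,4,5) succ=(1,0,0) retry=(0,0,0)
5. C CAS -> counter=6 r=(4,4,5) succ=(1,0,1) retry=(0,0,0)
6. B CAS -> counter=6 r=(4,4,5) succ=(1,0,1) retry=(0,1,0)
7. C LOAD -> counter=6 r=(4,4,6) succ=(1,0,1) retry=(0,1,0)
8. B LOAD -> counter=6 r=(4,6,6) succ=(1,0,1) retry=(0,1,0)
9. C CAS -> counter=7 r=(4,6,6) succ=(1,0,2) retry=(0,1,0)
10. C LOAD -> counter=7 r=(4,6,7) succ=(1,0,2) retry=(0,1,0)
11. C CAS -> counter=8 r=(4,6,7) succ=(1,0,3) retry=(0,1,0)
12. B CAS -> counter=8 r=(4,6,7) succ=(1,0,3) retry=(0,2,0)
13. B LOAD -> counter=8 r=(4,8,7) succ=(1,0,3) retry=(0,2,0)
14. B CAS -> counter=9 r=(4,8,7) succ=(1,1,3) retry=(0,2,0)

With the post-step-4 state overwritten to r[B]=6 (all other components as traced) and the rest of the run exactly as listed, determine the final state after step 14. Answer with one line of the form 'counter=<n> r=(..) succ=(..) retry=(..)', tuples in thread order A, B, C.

counter=10 r=(4,9,8) succ=(1,2,3) retry=(0,1,0)

state after step 4 := counter=5 r=(4,6,5) succ=(1,0,0) retry=(0,0,0)
5. C CAS -> counter=6 r=(4,6,5) succ=(1,0,1) retry=(0,0,0)
6. B CAS -> counter=7 r=(4,6,5) succ=(1,1,1) retry=(0,0,0)
7. C LOAD -> counter=7 r=(4,6,7) succ=(1,1,1) retry=(0,0,0)
8. B LOAD -> counter=7 r=(4,7,7) succ=(1,1,1) retry=(0,0,0)
9. C CAS -> counter=8 r=(4,7,7) succ=(1,1,2) retry=(0,0,0)
10. C LOAD -> counter=8 r=(4,7,8) succ=(1,1,2) retry=(0,0,0)
11. C CAS -> counter=9 r=(4,7,8) succ=(1,1,3) retry=(0,0,0)
12. B CAS -> counter=9 r=(4,7,8) succ=(1,1,3) retry=(0,1,0)
13. B LOAD -> counter=9 r=(4,9,8) succ=(1,1,3) retry=(0,1,0)
14. B CAS -> counter=10 r=(4,9,8) succ=(1,2,3) retry=(0,1,0)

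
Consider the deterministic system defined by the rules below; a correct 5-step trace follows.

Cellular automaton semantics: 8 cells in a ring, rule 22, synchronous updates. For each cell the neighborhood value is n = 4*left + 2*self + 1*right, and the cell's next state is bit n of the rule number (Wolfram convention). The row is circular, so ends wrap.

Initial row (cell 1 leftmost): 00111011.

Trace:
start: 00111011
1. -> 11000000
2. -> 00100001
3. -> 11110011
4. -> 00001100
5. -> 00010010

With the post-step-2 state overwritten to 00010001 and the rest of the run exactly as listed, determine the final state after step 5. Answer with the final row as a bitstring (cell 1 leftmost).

00000000

state after step 2 := 00010001
3. -> 10111011
4. -> 00000000
5. -> 00000000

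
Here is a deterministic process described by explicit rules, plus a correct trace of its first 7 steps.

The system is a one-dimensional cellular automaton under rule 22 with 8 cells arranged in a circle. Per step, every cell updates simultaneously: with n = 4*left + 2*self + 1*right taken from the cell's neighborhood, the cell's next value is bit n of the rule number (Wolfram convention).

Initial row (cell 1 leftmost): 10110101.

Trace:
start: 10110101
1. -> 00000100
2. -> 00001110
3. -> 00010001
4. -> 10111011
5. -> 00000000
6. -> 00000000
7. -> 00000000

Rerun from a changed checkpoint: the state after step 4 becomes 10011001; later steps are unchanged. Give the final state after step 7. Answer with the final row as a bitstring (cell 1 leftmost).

state after step 4 := 10011001
5. -> 01100110
6. -> 10011001
7. -> 01100110

01100110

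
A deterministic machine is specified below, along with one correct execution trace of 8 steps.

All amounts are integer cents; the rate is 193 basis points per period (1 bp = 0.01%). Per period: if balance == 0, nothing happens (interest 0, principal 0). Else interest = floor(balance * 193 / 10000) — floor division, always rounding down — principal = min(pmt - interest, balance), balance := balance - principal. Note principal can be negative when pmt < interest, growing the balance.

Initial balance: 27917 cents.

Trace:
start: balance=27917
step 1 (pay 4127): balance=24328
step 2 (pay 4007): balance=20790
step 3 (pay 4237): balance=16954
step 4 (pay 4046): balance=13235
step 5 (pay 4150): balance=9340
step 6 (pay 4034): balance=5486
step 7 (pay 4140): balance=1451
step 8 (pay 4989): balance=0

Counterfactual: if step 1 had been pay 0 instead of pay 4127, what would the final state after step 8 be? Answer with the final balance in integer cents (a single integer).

1207

(re-executing from step 1 with the substitution; state before step 1: balance=27917)
step 1 (pay 0): balance=28455
step 2 (pay 4007): balance=24997
step 3 (pay 4237): balance=21242
step 4 (pay 4046): balance=17605
step 5 (pay 4150): balance=13794
step 6 (pay 4034): balance=10026
step 7 (pay 4140): balance=6079
step 8 (pay 4989): balance=1207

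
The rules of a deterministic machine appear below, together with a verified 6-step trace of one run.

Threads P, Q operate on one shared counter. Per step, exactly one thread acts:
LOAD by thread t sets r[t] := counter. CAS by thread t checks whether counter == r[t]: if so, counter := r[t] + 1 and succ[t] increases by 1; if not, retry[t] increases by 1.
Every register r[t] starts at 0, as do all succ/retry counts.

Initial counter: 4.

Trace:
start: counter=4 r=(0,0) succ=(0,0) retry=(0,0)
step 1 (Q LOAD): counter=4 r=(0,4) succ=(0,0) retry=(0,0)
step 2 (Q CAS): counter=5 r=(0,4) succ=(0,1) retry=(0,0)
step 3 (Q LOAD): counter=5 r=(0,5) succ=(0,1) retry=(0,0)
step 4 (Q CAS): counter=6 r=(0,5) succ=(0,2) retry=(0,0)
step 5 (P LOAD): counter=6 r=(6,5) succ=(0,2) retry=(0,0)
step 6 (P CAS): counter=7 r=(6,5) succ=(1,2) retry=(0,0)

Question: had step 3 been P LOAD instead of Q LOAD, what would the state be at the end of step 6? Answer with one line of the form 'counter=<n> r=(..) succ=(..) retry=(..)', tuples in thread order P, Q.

(re-executing from step 3 with the substitution; state before step 3: counter=5 r=(0,4) succ=(0,1) retry=(0,0))
step 3 (P LOAD): counter=5 r=(5,4) succ=(0,1) retry=(0,0)
step 4 (Q CAS): counter=5 r=(5,4) succ=(0,1) retry=(0,1)
step 5 (P LOAD): counter=5 r=(5,4) succ=(0,1) retry=(0,1)
step 6 (P CAS): counter=6 r=(5,4) succ=(1,1) retry=(0,1)

counter=6 r=(5,4) succ=(1,1) retry=(0,1)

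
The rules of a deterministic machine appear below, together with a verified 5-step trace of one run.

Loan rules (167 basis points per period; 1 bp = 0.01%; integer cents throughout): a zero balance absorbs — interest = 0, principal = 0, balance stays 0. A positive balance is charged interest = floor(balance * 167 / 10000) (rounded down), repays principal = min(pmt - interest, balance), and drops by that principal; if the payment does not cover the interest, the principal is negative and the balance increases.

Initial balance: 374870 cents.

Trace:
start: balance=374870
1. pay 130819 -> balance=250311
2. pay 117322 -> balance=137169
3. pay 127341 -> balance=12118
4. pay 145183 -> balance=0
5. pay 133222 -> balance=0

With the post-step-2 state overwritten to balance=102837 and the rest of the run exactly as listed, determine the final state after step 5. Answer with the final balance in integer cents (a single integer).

state after step 2 := balance=102837
3. pay 127341 -> balance=0
4. pay 145183 -> balance=0
5. pay 133222 -> balance=0

0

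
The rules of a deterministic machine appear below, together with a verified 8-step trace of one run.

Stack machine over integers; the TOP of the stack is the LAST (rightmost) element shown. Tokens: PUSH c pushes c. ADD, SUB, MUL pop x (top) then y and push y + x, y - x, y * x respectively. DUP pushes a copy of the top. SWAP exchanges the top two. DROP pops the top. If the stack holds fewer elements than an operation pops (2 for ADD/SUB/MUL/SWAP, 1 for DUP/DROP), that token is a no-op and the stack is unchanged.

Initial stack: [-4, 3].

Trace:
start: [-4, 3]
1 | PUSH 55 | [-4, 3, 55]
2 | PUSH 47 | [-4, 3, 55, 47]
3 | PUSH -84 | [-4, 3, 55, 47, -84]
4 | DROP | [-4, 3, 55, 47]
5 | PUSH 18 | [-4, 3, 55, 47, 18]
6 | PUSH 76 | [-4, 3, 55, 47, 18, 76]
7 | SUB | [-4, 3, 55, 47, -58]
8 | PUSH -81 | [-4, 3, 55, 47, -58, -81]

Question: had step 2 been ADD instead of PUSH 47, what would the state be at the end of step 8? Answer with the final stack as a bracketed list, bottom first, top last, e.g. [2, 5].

(re-executing from step 2 with the substitution; state before step 2: [-4, 3, 55])
2 | ADD | [-4, 58]
3 | PUSH -84 | [-4, 58, -84]
4 | DROP | [-4, 58]
5 | PUSH 18 | [-4, 58, 18]
6 | PUSH 76 | [-4, 58, 18, 76]
7 | SUB | [-4, 58, -58]
8 | PUSH -81 | [-4, 58, -58, -81]

[-4, 58, -58, -81]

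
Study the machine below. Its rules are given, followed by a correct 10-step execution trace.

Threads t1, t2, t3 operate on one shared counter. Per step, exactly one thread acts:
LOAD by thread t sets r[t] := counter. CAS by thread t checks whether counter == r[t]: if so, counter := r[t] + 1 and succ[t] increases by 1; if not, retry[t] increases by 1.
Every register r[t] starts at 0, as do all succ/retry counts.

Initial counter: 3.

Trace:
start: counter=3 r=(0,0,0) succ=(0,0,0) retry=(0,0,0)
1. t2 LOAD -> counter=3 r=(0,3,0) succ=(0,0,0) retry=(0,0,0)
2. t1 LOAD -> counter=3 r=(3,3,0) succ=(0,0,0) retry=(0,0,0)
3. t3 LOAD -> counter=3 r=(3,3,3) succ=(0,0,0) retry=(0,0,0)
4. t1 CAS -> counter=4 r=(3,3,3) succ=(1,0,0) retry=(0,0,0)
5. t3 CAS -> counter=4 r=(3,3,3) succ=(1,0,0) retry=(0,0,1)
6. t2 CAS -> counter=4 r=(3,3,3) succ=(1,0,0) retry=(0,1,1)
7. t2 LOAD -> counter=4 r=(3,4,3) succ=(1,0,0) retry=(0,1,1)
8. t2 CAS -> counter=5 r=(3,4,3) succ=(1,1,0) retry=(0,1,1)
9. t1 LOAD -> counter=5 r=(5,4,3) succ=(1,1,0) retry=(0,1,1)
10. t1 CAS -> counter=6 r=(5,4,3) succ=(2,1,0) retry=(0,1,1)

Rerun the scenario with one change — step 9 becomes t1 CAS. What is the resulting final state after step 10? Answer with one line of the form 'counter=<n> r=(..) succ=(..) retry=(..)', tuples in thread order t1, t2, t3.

counter=5 r=(3,4,3) succ=(1,1,0) retry=(2,1,1)

(re-executing from step 9 with the substitution; state before step 9: counter=5 r=(3,4,3) succ=(1,1,0) retry=(0,1,1))
9. t1 CAS -> counter=5 r=(3,4,3) succ=(1,1,0) retry=(1,1,1)
10. t1 CAS -> counter=5 r=(3,4,3) succ=(1,1,0) retry=(2,1,1)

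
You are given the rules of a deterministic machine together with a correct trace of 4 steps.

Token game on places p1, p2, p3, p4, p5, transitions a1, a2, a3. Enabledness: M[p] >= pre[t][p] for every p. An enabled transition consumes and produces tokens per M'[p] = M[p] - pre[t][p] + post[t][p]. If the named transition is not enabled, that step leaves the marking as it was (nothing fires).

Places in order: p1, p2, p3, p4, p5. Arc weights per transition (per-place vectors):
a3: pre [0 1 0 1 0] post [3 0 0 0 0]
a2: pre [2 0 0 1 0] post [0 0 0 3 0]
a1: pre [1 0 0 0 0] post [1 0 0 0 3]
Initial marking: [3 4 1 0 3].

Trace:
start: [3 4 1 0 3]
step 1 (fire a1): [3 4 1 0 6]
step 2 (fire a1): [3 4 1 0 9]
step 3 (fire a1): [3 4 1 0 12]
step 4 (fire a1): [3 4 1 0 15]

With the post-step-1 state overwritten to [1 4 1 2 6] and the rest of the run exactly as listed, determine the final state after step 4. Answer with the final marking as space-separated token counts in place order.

state after step 1 := [1 4 1 2 6]
step 2 (fire a1): [1 4 1 2 9]
step 3 (fire a1): [1 4 1 2 12]
step 4 (fire a1): [1 4 1 2 15]

1 4 1 2 15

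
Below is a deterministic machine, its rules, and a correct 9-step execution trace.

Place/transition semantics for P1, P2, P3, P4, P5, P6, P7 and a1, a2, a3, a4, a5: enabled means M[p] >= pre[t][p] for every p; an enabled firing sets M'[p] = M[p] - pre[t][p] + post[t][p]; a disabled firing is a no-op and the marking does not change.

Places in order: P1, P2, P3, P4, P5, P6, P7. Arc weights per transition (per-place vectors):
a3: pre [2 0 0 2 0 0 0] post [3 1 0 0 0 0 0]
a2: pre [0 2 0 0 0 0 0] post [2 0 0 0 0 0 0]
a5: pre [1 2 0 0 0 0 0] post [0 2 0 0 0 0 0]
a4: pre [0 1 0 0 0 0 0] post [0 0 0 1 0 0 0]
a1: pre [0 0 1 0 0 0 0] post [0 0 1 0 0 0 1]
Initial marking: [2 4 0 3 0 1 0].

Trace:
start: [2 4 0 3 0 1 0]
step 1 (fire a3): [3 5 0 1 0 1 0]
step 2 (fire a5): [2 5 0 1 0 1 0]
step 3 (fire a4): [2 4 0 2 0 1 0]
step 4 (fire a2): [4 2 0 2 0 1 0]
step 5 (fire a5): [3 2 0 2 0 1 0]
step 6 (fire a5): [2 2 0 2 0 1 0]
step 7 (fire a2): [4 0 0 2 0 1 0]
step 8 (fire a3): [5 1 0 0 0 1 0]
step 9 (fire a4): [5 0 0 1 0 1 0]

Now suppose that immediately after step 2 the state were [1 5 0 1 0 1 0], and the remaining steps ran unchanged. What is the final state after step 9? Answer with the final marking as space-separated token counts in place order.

4 0 0 1 0 1 0

state after step 2 := [1 5 0 1 0 1 0]
step 3 (fire a4): [1 4 0 2 0 1 0]
step 4 (fire a2): [3 2 0 2 0 1 0]
step 5 (fire a5): [2 2 0 2 0 1 0]
step 6 (fire a5): [1 2 0 2 0 1 0]
step 7 (fire a2): [3 0 0 2 0 1 0]
step 8 (fire a3): [4 1 0 0 0 1 0]
step 9 (fire a4): [4 0 0 1 0 1 0]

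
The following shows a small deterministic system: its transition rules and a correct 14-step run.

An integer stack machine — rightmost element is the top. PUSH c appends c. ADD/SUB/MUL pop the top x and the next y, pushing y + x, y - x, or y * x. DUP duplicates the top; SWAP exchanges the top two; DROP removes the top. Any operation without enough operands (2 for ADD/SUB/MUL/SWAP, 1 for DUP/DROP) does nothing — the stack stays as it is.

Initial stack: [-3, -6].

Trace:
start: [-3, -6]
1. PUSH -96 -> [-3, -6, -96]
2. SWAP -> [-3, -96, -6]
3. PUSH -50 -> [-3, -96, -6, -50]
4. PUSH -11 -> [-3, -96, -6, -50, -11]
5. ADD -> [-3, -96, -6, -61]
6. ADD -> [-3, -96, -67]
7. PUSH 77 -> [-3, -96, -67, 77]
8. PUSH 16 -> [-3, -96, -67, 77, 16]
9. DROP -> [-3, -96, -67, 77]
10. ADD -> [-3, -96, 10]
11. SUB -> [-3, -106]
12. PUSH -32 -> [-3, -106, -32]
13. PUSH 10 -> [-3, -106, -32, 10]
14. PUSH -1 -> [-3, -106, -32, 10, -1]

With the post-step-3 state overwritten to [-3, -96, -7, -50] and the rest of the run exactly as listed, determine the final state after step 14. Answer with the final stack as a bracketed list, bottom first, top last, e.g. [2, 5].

[-3, -105, -32, 10, -1]

state after step 3 := [-3, -96, -7, -50]
4. PUSH -11 -> [-3, -96, -7, -50, -11]
5. ADD -> [-3, -96, -7, -61]
6. ADD -> [-3, -96, -68]
7. PUSH 77 -> [-3, -96, -68, 77]
8. PUSH 16 -> [-3, -96, -68, 77, 16]
9. DROP -> [-3, -96, -68, 77]
10. ADD -> [-3, -96, 9]
11. SUB -> [-3, -105]
12. PUSH -32 -> [-3, -105, -32]
13. PUSH 10 -> [-3, -105, -32, 10]
14. PUSH -1 -> [-3, -105, -32, 10, -1]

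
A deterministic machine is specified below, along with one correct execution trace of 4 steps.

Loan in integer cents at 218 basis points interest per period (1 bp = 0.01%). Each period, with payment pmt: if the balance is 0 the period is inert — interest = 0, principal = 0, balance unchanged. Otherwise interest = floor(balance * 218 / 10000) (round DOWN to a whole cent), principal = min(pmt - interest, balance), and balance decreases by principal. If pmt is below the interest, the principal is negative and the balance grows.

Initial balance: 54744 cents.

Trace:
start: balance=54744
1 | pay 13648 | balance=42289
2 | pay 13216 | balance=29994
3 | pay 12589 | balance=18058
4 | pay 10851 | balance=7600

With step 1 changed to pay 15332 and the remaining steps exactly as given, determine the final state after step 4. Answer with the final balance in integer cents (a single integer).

5805

(re-executing from step 1 with the substitution; state before step 1: balance=54744)
1 | pay 15332 | balance=40605
2 | pay 13216 | balance=28274
3 | pay 12589 | balance=16301
4 | pay 10851 | balance=5805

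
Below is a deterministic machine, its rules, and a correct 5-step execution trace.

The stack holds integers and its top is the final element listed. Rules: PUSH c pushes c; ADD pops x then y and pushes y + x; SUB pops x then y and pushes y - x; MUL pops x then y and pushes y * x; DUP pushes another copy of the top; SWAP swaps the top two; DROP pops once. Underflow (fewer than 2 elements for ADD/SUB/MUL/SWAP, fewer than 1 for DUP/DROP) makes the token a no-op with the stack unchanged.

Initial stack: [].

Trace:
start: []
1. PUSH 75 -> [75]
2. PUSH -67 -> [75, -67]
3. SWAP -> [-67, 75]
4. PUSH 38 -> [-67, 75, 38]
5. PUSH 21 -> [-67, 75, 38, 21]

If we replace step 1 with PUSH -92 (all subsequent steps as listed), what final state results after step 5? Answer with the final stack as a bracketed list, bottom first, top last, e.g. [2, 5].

(re-executing from step 1 with the substitution; state before step 1: [])
1. PUSH -92 -> [-92]
2. PUSH -67 -> [-92, -67]
3. SWAP -> [-67, -92]
4. PUSH 38 -> [-67, -92, 38]
5. PUSH 21 -> [-67, -92, 38, 21]

[-67, -92, 38, 21]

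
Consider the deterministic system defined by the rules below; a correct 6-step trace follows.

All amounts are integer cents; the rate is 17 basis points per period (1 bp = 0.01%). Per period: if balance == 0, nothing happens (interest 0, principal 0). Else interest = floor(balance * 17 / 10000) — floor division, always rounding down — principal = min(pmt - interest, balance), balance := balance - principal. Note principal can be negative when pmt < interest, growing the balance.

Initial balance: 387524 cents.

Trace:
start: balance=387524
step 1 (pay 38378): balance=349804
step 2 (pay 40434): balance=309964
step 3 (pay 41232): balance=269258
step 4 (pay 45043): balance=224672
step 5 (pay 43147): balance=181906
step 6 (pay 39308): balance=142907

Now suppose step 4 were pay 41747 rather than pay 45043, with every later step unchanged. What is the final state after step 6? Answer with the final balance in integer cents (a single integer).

(re-executing from step 4 with the substitution; state before step 4: balance=269258)
step 4 (pay 41747): balance=227968
step 5 (pay 43147): balance=185208
step 6 (pay 39308): balance=146214

146214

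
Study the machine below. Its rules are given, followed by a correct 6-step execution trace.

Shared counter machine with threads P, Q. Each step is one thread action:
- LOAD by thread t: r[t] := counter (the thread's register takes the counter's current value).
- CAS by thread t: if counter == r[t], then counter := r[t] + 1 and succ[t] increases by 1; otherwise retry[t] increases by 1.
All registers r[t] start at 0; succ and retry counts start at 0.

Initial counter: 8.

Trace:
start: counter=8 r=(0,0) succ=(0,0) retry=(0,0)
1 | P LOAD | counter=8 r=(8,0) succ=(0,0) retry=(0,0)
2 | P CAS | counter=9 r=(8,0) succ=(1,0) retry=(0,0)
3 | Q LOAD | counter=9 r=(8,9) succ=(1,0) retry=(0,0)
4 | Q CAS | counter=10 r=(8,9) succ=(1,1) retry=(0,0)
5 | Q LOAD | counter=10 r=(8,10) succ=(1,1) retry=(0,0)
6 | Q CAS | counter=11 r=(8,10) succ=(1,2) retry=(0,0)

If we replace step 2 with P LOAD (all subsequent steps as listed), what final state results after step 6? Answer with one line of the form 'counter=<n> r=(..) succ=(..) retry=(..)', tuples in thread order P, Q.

(re-executing from step 2 with the substitution; state before step 2: counter=8 r=(8,0) succ=(0,0) retry=(0,0))
2 | P LOAD | counter=8 r=(8,0) succ=(0,0) retry=(0,0)
3 | Q LOAD | counter=8 r=(8,8) succ=(0,0) retry=(0,0)
4 | Q CAS | counter=9 r=(8,8) succ=(0,1) retry=(0,0)
5 | Q LOAD | counter=9 r=(8,9) succ=(0,1) retry=(0,0)
6 | Q CAS | counter=10 r=(8,9) succ=(0,2) retry=(0,0)

counter=10 r=(8,9) succ=(0,2) retry=(0,0)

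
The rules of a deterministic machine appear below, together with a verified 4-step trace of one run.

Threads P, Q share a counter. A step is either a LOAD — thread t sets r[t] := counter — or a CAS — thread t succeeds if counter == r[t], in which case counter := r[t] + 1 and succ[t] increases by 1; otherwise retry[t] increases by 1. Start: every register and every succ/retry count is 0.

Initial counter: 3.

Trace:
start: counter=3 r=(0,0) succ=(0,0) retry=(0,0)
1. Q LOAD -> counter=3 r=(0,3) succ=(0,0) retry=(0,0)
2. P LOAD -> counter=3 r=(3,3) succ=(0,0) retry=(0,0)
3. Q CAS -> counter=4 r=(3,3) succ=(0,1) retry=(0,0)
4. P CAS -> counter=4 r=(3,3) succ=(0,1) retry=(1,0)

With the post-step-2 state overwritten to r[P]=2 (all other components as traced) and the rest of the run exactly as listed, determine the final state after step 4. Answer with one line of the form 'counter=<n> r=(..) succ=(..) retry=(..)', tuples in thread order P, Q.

counter=4 r=(2,3) succ=(0,1) retry=(1,0)

state after step 2 := counter=3 r=(2,3) succ=(0,0) retry=(0,0)
3. Q CAS -> counter=4 r=(2,3) succ=(0,1) retry=(0,0)
4. P CAS -> counter=4 r=(2,3) succ=(0,1) retry=(1,0)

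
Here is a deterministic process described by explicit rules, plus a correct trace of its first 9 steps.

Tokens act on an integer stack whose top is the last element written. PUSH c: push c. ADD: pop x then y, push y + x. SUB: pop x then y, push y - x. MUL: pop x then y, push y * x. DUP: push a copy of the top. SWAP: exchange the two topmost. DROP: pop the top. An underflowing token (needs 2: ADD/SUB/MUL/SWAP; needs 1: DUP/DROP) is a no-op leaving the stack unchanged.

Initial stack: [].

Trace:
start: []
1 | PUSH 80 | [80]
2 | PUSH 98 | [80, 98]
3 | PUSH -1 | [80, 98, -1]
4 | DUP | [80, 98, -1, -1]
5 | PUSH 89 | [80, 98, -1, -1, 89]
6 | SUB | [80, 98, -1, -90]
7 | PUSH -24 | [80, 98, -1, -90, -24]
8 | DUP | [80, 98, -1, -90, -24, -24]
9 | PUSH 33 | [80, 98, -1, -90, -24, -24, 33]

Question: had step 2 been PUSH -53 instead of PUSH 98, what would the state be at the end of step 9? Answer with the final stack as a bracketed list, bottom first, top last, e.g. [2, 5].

(re-executing from step 2 with the substitution; state before step 2: [80])
2 | PUSH -53 | [80, -53]
3 | PUSH -1 | [80, -53, -1]
4 | DUP | [80, -53, -1, -1]
5 | PUSH 89 | [80, -53, -1, -1, 89]
6 | SUB | [80, -53, -1, -90]
7 | PUSH -24 | [80, -53, -1, -90, -24]
8 | DUP | [80, -53, -1, -90, -24, -24]
9 | PUSH 33 | [80, -53, -1, -90, -24, -24, 33]

[80, -53, -1, -90, -24, -24, 33]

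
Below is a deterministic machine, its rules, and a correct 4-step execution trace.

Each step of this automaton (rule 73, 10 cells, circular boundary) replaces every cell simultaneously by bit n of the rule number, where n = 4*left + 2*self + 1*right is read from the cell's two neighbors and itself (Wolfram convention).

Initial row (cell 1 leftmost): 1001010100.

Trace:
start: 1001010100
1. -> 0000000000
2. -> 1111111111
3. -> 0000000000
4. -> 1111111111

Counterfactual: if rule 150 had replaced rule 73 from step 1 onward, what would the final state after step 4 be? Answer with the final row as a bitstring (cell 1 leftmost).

(re-executing steps 1..4 under rule 150; state before step 1: 1001010100)
1. -> 1111010111
2. -> 1110010011
3. -> 1101111101
4. -> 1000111000

1000111000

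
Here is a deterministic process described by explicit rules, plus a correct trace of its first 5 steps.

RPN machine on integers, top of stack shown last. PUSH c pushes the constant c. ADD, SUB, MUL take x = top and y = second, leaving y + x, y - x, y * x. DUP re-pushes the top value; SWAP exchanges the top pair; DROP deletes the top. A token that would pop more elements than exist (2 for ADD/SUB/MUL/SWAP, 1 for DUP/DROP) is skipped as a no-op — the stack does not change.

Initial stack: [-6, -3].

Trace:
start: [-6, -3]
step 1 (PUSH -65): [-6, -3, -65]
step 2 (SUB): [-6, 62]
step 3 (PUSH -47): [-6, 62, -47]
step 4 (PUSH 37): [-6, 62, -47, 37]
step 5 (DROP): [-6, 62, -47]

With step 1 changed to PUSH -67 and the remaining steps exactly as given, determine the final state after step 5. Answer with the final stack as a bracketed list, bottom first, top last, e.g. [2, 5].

(re-executing from step 1 with the substitution; state before step 1: [-6, -3])
step 1 (PUSH -67): [-6, -3, -67]
step 2 (SUB): [-6, 64]
step 3 (PUSH -47): [-6, 64, -47]
step 4 (PUSH 37): [-6, 64, -47, 37]
step 5 (DROP): [-6, 64, -47]

[-6, 64, -47]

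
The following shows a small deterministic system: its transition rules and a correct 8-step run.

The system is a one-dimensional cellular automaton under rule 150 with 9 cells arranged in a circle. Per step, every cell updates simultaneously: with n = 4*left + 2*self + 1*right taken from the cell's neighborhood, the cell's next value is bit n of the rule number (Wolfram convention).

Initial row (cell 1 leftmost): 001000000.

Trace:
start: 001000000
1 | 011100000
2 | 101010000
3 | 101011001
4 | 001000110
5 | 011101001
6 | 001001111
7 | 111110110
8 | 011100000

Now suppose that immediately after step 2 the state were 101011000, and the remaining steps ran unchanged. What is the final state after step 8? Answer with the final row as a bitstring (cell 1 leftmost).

state after step 2 := 101011000
3 | 101000101
4 | 001101100
5 | 010000010
6 | 111000111
7 | 110101011
8 | 100101001

100101001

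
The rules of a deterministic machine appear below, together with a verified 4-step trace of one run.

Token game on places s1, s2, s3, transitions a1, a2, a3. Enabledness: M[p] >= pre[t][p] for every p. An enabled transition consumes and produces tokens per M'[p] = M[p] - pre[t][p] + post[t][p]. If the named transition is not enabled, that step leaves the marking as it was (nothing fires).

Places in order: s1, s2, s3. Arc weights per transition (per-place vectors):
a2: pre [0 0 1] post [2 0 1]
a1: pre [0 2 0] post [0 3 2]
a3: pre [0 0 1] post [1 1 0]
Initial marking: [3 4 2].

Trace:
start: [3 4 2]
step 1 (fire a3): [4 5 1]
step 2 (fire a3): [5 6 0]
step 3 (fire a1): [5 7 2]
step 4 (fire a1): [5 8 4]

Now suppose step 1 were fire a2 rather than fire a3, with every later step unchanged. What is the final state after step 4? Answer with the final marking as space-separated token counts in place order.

(re-executing from step 1 with the substitution; state before step 1: [3 4 2])
step 1 (fire a2): [5 4 2]
step 2 (fire a3): [6 5 1]
step 3 (fire a1): [6 6 3]
step 4 (fire a1): [6 7 5]

6 7 5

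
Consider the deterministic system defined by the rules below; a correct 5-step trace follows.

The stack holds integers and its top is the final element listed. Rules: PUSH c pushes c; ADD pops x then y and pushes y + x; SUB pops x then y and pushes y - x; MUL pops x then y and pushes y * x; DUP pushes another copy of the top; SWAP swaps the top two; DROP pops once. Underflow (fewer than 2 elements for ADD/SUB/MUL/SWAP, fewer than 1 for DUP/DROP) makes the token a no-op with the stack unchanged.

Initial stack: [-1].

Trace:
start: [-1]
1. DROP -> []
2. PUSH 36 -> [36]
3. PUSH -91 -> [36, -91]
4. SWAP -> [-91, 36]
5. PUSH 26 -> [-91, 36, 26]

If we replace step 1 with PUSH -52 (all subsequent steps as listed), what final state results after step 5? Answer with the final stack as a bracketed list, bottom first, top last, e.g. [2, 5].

[-1, -52, -91, 36, 26]

(re-executing from step 1 with the substitution; state before step 1: [-1])
1. PUSH -52 -> [-1, -52]
2. PUSH 36 -> [-1, -52, 36]
3. PUSH -91 -> [-1, -52, 36, -91]
4. SWAP -> [-1, -52, -91, 36]
5. PUSH 26 -> [-1, -52, -91, 36, 26]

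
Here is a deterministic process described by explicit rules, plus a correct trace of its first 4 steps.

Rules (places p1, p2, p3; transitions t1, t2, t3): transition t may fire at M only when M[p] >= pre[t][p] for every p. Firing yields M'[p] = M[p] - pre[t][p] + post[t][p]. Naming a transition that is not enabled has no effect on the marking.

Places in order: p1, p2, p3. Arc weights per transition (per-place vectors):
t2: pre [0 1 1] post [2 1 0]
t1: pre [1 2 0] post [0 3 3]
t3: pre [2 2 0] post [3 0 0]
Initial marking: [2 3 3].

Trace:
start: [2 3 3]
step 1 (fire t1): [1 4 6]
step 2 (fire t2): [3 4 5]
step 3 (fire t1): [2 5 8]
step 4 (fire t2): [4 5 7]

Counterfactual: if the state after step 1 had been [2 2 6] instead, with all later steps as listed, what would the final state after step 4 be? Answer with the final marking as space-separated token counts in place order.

state after step 1 := [2 2 6]
step 2 (fire t2): [4 2 5]
step 3 (fire t1): [3 3 8]
step 4 (fire t2): [5 3 7]

5 3 7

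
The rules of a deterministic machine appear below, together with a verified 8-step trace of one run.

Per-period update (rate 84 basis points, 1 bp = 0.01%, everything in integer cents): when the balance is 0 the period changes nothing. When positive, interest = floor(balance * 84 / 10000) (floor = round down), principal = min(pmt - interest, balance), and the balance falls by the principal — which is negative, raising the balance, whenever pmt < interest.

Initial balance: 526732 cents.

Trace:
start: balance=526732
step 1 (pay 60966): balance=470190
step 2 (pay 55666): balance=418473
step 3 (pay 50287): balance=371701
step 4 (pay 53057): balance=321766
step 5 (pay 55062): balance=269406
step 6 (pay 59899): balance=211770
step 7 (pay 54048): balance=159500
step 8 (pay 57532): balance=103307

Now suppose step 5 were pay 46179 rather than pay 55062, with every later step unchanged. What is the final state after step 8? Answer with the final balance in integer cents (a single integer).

112416

(re-executing from step 5 with the substitution; state before step 5: balance=321766)
step 5 (pay 46179): balance=278289
step 6 (pay 59899): balance=220727
step 7 (pay 54048): balance=168533
step 8 (pay 57532): balance=112416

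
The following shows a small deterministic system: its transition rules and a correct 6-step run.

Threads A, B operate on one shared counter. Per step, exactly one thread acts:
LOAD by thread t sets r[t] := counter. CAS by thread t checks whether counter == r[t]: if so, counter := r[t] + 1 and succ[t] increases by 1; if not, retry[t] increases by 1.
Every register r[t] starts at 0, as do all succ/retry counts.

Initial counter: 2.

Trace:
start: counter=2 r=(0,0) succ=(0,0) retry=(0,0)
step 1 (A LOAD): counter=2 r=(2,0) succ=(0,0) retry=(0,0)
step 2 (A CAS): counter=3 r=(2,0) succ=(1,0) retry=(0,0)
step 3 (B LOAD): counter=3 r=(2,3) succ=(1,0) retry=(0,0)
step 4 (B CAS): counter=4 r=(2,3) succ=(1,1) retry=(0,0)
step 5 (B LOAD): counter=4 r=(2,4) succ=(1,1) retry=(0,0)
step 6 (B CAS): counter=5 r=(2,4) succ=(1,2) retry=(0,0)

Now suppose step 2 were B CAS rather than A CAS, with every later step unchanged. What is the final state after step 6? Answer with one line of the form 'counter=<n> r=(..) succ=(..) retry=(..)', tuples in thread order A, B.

counter=4 r=(2,3) succ=(0,2) retry=(0,1)

(re-executing from step 2 with the substitution; state before step 2: counter=2 r=(2,0) succ=(0,0) retry=(0,0))
step 2 (B CAS): counter=2 r=(2,0) succ=(0,0) retry=(0,1)
step 3 (B LOAD): counter=2 r=(2,2) succ=(0,0) retry=(0,1)
step 4 (B CAS): counter=3 r=(2,2) succ=(0,1) retry=(0,1)
step 5 (B LOAD): counter=3 r=(2,3) succ=(0,1) retry=(0,1)
step 6 (B CAS): counter=4 r=(2,3) succ=(0,2) retry=(0,1)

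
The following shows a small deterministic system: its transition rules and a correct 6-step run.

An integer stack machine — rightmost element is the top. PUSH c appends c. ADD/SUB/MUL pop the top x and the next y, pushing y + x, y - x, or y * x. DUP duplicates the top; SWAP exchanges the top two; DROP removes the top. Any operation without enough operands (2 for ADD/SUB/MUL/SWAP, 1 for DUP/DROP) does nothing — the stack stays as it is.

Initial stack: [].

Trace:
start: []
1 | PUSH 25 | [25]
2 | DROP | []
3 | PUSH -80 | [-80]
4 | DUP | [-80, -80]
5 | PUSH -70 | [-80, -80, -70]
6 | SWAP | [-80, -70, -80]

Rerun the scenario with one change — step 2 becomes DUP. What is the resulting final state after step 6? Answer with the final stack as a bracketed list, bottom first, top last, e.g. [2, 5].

(re-executing from step 2 with the substitution; state before step 2: [25])
2 | DUP | [25, 25]
3 | PUSH -80 | [25, 25, -80]
4 | DUP | [25, 25, -80, -80]
5 | PUSH -70 | [25, 25, -80, -80, -70]
6 | SWAP | [25, 25, -80, -70, -80]

[25, 25, -80, -70, -80]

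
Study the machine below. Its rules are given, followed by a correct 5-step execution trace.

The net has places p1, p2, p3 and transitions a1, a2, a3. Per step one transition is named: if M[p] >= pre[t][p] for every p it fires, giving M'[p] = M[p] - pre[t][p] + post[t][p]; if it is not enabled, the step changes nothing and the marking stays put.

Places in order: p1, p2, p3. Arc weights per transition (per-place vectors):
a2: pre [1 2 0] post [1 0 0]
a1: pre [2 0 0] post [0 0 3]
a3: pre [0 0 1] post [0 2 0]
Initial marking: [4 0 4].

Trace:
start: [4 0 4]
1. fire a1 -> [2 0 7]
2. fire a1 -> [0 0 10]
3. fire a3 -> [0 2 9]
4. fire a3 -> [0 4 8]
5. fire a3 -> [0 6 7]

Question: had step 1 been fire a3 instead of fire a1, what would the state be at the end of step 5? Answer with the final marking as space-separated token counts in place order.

(re-executing from step 1 with the substitution; state before step 1: [4 0 4])
1. fire a3 -> [4 2 3]
2. fire a1 -> [2 2 6]
3. fire a3 -> [2 4 5]
4. fire a3 -> [2 6 4]
5. fire a3 -> [2 8 3]

2 8 3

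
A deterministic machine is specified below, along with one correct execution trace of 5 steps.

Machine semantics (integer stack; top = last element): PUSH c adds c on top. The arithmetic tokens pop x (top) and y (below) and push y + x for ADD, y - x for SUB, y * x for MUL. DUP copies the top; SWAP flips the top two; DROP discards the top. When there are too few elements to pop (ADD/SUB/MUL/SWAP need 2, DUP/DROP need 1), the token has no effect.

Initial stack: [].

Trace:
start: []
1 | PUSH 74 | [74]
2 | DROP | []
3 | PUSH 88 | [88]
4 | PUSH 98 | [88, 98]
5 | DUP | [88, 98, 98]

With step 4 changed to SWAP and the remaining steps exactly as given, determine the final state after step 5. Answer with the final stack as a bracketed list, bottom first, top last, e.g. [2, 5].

(re-executing from step 4 with the substitution; state before step 4: [88])
4 | SWAP | [88]
5 | DUP | [88, 88]

[88, 88]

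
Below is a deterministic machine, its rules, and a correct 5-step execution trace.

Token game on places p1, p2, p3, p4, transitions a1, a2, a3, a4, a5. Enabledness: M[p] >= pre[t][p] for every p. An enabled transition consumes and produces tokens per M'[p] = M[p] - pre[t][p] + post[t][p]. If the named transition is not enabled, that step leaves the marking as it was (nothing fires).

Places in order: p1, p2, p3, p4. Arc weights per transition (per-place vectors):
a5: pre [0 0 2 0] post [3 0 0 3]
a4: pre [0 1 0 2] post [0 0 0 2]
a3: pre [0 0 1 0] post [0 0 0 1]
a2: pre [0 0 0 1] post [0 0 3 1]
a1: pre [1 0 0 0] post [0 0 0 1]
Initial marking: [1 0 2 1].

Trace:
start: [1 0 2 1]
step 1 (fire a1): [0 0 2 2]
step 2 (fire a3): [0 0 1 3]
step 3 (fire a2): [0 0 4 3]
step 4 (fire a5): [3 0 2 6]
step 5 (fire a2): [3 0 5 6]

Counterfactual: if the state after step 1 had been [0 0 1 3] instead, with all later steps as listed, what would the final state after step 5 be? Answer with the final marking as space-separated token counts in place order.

3 0 4 7

state after step 1 := [0 0 1 3]
step 2 (fire a3): [0 0 0 4]
step 3 (fire a2): [0 0 3 4]
step 4 (fire a5): [3 0 1 7]
step 5 (fire a2): [3 0 4 7]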